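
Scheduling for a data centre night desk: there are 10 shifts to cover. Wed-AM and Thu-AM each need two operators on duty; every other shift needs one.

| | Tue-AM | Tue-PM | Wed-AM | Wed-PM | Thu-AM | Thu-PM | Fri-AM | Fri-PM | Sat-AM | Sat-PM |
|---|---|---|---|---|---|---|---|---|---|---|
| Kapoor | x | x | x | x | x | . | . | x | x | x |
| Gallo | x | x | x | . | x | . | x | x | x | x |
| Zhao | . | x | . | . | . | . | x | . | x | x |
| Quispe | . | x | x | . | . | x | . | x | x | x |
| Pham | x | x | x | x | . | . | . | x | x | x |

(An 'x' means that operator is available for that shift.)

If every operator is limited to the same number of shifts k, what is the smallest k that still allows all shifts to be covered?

With 5 operators and 12 worker-slots to fill, someone must work at least ⌈12/5⌉ = 3 shifts, so k ≥ 3.
k = 3 works: Tue-AM→Kapoor, Tue-PM→Zhao, Wed-AM→Quispe+Pham, Wed-PM→Kapoor, Thu-AM→Kapoor+Gallo, Thu-PM→Quispe, Fri-AM→Gallo, Fri-PM→Gallo, Sat-AM→Zhao, Sat-PM→Zhao.
Loads: Kapoor 3, Gallo 3, Zhao 3, Quispe 2, Pham 1 — all ≤ 3.

3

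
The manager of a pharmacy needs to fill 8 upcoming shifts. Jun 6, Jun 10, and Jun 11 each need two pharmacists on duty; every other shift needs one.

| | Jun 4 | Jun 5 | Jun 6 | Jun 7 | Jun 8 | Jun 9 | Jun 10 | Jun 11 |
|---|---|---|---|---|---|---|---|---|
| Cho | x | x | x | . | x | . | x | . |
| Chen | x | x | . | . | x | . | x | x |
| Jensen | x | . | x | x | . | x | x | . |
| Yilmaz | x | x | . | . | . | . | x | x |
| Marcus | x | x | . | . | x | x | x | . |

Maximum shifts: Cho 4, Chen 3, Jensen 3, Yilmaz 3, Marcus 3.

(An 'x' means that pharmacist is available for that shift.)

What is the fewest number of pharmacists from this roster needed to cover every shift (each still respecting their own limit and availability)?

4

11 slots to fill and no one can take more than 4, so at least ⌈11/4⌉ = 3 pharmacists are needed.
Any 3 pharmacists together have capacity at most 4+3+3 = 10 < 11 slots, so 3 can never suffice.
Cho, Chen, Jensen, and Yilmaz alone can cover everything: Jun 4→Cho, Jun 5→Cho, Jun 6→Cho+Jensen, Jun 7→Jensen, Jun 8→Cho, Jun 9→Jensen, Jun 10→Chen+Yilmaz, Jun 11→Chen+Yilmaz.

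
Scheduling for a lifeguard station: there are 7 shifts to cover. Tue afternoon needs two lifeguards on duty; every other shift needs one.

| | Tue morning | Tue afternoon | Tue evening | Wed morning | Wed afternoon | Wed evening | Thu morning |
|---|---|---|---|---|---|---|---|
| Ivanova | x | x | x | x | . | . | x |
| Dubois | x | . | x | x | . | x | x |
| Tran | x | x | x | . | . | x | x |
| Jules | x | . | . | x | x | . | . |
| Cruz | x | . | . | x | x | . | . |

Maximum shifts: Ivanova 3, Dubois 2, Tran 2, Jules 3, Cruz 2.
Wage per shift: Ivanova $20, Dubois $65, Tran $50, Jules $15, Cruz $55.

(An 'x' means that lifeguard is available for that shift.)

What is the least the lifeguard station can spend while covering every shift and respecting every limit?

Tue afternoon can only be covered by Ivanova and Tran, so that assignment is forced.
Picking the cheapest available lifeguard for each shift independently would cost $205, and that bound is achievable.
An optimal schedule: Tue morning→Jules, Tue afternoon→Ivanova+Tran, Tue evening→Ivanova, Wed morning→Jules, Wed afternoon→Jules, Wed evening→Tran, Thu morning→Ivanova.
Total: 15 + 20 + 50 + 20 + 15 + 15 + 50 + 20 = $205.

$205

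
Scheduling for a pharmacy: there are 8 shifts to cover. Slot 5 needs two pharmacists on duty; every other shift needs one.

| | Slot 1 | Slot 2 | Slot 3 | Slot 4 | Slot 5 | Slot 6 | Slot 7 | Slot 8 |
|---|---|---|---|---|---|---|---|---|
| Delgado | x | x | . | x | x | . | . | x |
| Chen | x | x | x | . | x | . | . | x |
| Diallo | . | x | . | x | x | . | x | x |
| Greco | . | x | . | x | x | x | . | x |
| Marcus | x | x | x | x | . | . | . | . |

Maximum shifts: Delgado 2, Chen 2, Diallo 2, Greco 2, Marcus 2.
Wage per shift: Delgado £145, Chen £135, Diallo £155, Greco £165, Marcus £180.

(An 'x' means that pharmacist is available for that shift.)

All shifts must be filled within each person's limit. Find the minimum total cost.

£1380

Slot 6 can only be covered by Greco, so that assignment is forced.
Slot 7 can only be covered by Diallo, so that assignment is forced.
Picking the cheapest available pharmacist for each shift independently would cost £1285, but that ignores the shift limits.
An optimal schedule: Slot 1→Delgado, Slot 2→Marcus, Slot 3→Chen, Slot 4→Delgado, Slot 5→Diallo+Greco, Slot 6→Greco, Slot 7→Diallo, Slot 8→Chen.
Total: 145 + 180 + 135 + 145 + 155 + 165 + 165 + 155 + 135 = £1380.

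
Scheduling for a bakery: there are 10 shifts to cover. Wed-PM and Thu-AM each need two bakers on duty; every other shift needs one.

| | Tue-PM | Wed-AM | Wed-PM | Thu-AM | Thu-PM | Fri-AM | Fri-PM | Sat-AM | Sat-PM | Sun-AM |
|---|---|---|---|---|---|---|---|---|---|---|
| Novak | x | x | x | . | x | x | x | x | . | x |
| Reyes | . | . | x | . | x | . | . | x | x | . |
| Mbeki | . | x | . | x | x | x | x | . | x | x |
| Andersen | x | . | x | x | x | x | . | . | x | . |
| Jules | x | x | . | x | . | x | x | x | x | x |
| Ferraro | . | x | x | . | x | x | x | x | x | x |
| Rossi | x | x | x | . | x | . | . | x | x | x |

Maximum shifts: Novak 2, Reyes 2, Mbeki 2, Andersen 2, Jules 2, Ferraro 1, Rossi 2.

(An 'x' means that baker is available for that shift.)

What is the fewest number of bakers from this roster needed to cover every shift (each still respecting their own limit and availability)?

12 slots to fill and no one can take more than 2, so at least ⌈12/2⌉ = 6 bakers are needed.
Novak, Reyes, Mbeki, Andersen, Jules, and Rossi alone can cover everything: Tue-PM→Novak, Wed-AM→Mbeki, Wed-PM→Reyes+Rossi, Thu-AM→Mbeki+Andersen, Thu-PM→Rossi, Fri-AM→Andersen, Fri-PM→Novak, Sat-AM→Reyes, Sat-PM→Jules, Sun-AM→Jules.

6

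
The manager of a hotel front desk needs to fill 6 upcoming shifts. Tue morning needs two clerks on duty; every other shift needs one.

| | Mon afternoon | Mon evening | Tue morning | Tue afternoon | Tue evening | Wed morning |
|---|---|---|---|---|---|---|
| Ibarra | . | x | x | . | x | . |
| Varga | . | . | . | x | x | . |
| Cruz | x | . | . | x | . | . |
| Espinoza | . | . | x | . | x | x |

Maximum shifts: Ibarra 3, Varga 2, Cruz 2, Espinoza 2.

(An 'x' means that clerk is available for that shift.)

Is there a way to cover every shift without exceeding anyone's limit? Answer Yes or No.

Mon afternoon can only be covered by Cruz, so that assignment is forced.
Mon evening can only be covered by Ibarra, so that assignment is forced.
Tue morning can only be covered by Ibarra and Espinoza, so that assignment is forced.
One valid schedule: Mon afternoon→Cruz, Mon evening→Ibarra, Tue morning→Ibarra+Espinoza, Tue afternoon→Varga, Tue evening→Ibarra, Wed morning→Espinoza.
Loads: Ibarra 3/3, Varga 1/2, Cruz 1/2, Espinoza 2/2 — all within limits.

Yes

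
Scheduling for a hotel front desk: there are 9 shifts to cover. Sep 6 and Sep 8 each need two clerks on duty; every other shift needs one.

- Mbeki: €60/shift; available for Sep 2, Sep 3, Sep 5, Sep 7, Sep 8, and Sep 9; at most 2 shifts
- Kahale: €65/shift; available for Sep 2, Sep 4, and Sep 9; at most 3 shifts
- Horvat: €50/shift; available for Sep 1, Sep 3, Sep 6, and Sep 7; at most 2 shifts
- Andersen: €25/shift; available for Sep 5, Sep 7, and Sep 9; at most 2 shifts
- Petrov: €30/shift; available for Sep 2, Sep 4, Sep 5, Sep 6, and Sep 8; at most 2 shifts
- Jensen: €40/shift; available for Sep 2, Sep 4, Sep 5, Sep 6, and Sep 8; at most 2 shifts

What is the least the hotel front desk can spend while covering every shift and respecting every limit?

Sep 1 can only be covered by Horvat, so that assignment is forced.
Picking the cheapest available clerk for each shift independently would cost €375, but that ignores the shift limits.
An optimal schedule: Sep 1→Horvat, Sep 2→Kahale, Sep 3→Horvat, Sep 4→Petrov, Sep 5→Mbeki, Sep 6→Petrov+Jensen, Sep 7→Andersen, Sep 8→Jensen+Mbeki, Sep 9→Andersen.
Total: 50 + 65 + 50 + 30 + 60 + 30 + 40 + 25 + 40 + 60 + 25 = €475.

€475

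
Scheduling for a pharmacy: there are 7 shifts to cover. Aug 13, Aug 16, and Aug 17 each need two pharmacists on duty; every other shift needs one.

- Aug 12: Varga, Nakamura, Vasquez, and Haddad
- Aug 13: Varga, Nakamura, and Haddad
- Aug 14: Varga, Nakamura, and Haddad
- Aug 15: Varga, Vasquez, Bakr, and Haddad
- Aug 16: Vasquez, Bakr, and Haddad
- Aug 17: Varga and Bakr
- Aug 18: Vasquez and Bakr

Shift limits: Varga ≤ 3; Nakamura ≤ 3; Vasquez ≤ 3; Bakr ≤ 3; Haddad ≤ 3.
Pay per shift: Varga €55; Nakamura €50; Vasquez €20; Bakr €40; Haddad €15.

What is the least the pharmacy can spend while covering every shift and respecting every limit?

€290

Aug 17 can only be covered by Varga and Bakr, so that assignment is forced.
Picking the cheapest available pharmacist for each shift independently would cost €260, but that ignores the shift limits.
An optimal schedule: Aug 12→Vasquez, Aug 13→Haddad+Nakamura, Aug 14→Haddad, Aug 15→Bakr, Aug 16→Haddad+Vasquez, Aug 17→Bakr+Varga, Aug 18→Vasquez.
Total: 20 + 15 + 50 + 15 + 40 + 15 + 20 + 40 + 55 + 20 = €290.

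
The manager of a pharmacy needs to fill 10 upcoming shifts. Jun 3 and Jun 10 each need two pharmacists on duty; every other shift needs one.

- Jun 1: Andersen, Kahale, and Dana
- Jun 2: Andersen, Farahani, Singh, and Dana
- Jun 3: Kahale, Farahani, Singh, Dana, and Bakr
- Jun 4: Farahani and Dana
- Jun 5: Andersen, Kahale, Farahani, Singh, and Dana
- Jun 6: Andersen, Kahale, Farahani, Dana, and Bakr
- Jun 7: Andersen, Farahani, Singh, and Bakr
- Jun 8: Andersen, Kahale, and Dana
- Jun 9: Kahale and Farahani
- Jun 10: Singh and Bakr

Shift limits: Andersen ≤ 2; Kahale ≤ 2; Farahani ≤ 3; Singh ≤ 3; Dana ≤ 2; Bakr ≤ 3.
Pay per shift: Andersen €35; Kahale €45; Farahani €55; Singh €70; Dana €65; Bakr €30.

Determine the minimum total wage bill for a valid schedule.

€550

Jun 10 can only be covered by Singh and Bakr, so that assignment is forced.
Picking the cheapest available pharmacist for each shift independently would cost €475, but that ignores the shift limits.
An optimal schedule: Jun 1→Andersen, Jun 2→Farahani, Jun 3→Farahani+Dana, Jun 4→Farahani, Jun 5→Kahale, Jun 6→Bakr, Jun 7→Bakr, Jun 8→Andersen, Jun 9→Kahale, Jun 10→Bakr+Singh.
Total: 35 + 55 + 55 + 65 + 55 + 45 + 30 + 30 + 35 + 45 + 30 + 70 = €550.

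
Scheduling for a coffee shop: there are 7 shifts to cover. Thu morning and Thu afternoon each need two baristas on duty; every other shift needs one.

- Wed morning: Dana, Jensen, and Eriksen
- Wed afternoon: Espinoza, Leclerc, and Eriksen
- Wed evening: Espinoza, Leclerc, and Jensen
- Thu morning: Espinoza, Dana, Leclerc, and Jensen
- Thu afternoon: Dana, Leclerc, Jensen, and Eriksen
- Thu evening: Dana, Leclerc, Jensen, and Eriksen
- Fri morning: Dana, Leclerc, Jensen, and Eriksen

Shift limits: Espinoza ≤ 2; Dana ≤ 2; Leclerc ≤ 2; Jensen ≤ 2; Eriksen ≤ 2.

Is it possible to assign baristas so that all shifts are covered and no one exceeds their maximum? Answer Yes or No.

One valid schedule: Wed morning→Dana, Wed afternoon→Espinoza, Wed evening→Espinoza, Thu morning→Leclerc+Jensen, Thu afternoon→Jensen+Eriksen, Thu evening→Dana, Fri morning→Leclerc.
Loads: Espinoza 2/2, Dana 2/2, Leclerc 2/2, Jensen 2/2, Eriksen 1/2 — all within limits.

Yes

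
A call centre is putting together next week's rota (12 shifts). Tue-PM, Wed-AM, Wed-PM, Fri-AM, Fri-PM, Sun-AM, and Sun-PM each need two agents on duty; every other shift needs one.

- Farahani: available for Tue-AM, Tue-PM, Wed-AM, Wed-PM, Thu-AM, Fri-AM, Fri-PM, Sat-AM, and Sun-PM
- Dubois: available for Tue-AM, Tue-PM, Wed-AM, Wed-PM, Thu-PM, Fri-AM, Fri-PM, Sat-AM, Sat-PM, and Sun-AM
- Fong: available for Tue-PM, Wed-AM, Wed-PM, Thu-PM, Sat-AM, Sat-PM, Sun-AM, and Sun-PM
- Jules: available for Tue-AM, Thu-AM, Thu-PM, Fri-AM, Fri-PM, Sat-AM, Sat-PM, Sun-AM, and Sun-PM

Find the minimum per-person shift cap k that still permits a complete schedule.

5

With 4 agents and 19 worker-slots to fill, someone must work at least ⌈19/4⌉ = 5 shifts, so k ≥ 5.
k = 5 works: Tue-AM→Farahani, Tue-PM→Farahani+Dubois, Wed-AM→Farahani+Dubois, Wed-PM→Farahani+Dubois, Thu-AM→Farahani, Thu-PM→Fong, Fri-AM→Dubois+Jules, Fri-PM→Dubois+Jules, Sat-AM→Fong, Sat-PM→Fong, Sun-AM→Fong+Jules, Sun-PM→Fong+Jules.
Loads: Farahani 5, Dubois 5, Fong 5, Jules 4 — all ≤ 5.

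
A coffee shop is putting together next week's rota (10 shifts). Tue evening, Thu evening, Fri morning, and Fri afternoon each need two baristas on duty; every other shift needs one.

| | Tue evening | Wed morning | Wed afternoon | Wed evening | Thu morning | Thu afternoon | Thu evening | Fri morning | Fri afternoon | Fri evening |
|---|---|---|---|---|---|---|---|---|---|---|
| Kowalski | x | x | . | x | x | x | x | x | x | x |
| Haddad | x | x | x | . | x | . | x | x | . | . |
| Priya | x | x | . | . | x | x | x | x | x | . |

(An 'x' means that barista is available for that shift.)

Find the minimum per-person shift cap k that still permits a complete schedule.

With 3 baristas and 14 worker-slots to fill, someone must work at least ⌈14/3⌉ = 5 shifts, so k ≥ 5.
k = 5 works: Tue evening→Kowalski+Haddad, Wed morning→Haddad, Wed afternoon→Haddad, Wed evening→Kowalski, Thu morning→Priya, Thu afternoon→Kowalski, Thu evening→Haddad+Priya, Fri morning→Haddad+Priya, Fri afternoon→Kowalski+Priya, Fri evening→Kowalski.
Loads: Kowalski 5, Haddad 5, Priya 4 — all ≤ 5.

5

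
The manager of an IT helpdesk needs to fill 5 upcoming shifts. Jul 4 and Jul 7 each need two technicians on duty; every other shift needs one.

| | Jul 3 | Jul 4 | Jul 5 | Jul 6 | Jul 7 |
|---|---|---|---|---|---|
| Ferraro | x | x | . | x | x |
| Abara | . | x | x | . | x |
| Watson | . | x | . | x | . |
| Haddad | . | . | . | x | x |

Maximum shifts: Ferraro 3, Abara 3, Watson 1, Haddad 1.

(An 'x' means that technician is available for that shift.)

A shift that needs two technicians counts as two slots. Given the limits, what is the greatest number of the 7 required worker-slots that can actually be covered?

Total capacity across all technicians is 3+3+1+1 = 8, and 7 slots are needed, so at most 7 can be filled.
An assignment achieving 7: Jul 3→Ferraro, Jul 4→Ferraro+Abara, Jul 5→Abara, Jul 6→Ferraro, Jul 7→Abara+Haddad.
Loads: Ferraro 3/3, Abara 3/3, Watson 0/1, Haddad 1/1.

7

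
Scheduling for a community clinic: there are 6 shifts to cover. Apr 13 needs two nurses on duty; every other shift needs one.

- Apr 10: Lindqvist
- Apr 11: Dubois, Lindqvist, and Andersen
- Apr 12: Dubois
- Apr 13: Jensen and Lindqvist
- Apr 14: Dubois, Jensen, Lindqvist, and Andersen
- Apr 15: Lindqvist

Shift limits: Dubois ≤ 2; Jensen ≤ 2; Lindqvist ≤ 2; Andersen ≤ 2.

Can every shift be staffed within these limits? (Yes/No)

No

Total capacity is 8 and 7 slots are needed, so capacity alone doesn't rule it out.
Shifts {Apr 10, Apr 13, Apr 15} need 4 worker-slots in total, but the nurses available for any of those shifts (Jensen and Lindqvist) can supply at most 3 among them. So no valid schedule exists.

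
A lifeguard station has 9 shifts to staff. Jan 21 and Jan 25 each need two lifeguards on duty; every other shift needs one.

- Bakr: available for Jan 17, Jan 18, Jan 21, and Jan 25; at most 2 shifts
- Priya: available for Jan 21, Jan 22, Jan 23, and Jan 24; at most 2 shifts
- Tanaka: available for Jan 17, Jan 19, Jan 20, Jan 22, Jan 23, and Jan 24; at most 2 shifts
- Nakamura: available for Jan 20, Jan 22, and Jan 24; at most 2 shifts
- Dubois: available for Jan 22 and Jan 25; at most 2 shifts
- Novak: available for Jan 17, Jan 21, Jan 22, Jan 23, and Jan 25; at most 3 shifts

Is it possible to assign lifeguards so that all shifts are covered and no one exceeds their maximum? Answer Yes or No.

Yes

Jan 18 can only be covered by Bakr, so that assignment is forced.
Jan 19 can only be covered by Tanaka, so that assignment is forced.
One valid schedule: Jan 17→Bakr, Jan 18→Bakr, Jan 19→Tanaka, Jan 20→Tanaka, Jan 21→Priya+Novak, Jan 22→Nakamura, Jan 23→Priya, Jan 24→Nakamura, Jan 25→Dubois+Novak.
Loads: Bakr 2/2, Priya 2/2, Tanaka 2/2, Nakamura 2/2, Dubois 1/2, Novak 2/3 — all within limits.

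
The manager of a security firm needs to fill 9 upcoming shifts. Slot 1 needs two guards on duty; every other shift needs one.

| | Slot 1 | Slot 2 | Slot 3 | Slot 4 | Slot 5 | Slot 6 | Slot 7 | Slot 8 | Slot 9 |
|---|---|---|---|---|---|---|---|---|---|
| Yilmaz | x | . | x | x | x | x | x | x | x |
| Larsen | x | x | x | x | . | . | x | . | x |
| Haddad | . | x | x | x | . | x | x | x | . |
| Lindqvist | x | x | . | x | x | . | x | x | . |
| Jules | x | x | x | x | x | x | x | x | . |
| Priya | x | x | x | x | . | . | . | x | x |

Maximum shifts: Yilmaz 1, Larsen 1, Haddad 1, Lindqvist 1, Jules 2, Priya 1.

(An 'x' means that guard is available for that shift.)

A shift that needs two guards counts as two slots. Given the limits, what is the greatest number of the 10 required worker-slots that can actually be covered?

7

Total capacity across all guards is 1+1+1+1+2+1 = 7, and 10 slots are needed, so at most 7 can be filled.
An assignment achieving 7: Slot 1→Lindqvist+Jules, Slot 2→Jules, Slot 3→Priya, Slot 5→Yilmaz, Slot 6→Haddad, Slot 9→Larsen.
Loads: Yilmaz 1/1, Larsen 1/1, Haddad 1/1, Lindqvist 1/1, Jules 2/2, Priya 1/1.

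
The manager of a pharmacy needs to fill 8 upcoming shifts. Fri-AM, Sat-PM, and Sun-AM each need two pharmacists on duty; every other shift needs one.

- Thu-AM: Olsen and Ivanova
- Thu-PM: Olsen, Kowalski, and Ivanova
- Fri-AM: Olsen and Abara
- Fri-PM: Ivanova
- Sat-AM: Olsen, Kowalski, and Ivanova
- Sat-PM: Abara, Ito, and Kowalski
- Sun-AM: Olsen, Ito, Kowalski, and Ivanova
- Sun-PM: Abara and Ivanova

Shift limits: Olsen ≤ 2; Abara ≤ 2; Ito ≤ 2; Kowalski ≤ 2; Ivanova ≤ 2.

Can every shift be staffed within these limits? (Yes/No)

Total capacity is 2+2+2+2+2 = 10 but 11 worker-slots are needed — infeasible.

No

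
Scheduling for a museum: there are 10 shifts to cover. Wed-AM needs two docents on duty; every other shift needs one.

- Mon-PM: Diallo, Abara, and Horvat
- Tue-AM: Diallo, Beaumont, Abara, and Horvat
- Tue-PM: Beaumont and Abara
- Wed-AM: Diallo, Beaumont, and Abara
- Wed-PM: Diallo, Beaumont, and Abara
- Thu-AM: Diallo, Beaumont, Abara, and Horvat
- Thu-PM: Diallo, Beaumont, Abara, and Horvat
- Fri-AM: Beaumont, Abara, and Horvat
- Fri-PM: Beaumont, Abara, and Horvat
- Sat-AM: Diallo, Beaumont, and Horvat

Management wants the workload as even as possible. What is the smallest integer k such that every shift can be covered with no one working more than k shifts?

With 4 docents and 11 worker-slots to fill, someone must work at least ⌈11/4⌉ = 3 shifts, so k ≥ 3.
k = 3 works: Mon-PM→Diallo, Tue-AM→Abara, Tue-PM→Beaumont, Wed-AM→Diallo+Beaumont, Wed-PM→Diallo, Thu-AM→Abara, Thu-PM→Horvat, Fri-AM→Beaumont, Fri-PM→Abara, Sat-AM→Horvat.
Loads: Diallo 3, Beaumont 3, Abara 3, Horvat 2 — all ≤ 3.

3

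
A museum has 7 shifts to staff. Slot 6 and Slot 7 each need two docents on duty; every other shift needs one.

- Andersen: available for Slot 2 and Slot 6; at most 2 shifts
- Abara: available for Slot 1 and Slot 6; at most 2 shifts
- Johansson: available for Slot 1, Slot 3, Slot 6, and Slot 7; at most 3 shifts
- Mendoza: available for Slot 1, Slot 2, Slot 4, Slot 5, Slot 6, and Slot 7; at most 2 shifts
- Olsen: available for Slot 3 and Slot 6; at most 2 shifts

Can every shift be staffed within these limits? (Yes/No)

Total capacity is 11 and 9 slots are needed, so capacity alone doesn't rule it out.
Shifts {Slot 4, Slot 5, Slot 7} need 4 worker-slots in total, but the docents available for any of those shifts (Johansson and Mendoza) can supply at most 3 among them. So no valid schedule exists.

No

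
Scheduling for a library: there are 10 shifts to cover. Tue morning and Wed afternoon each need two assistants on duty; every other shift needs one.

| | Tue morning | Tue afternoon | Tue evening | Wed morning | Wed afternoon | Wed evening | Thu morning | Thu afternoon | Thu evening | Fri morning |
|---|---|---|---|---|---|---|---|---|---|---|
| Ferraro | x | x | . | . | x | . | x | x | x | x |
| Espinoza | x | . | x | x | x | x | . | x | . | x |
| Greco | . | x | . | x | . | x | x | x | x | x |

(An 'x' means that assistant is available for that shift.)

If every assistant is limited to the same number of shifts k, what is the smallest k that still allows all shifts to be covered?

With 3 assistants and 12 worker-slots to fill, someone must work at least ⌈12/3⌉ = 4 shifts, so k ≥ 4.
k = 4 works: Tue morning→Ferraro+Espinoza, Tue afternoon→Ferraro, Tue evening→Espinoza, Wed morning→Espinoza, Wed afternoon→Ferraro+Espinoza, Wed evening→Greco, Thu morning→Ferraro, Thu afternoon→Greco, Thu evening→Greco, Fri morning→Greco.
Loads: Ferraro 4, Espinoza 4, Greco 4 — all ≤ 4.

4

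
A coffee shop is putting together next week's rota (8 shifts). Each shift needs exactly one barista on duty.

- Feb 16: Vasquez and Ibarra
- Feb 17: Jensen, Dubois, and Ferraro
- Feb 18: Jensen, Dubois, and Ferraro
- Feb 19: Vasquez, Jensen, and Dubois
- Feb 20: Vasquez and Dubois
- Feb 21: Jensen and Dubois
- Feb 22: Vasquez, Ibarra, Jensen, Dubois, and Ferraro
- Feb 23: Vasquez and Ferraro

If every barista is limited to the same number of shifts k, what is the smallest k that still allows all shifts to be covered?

With 5 baristas and 8 worker-slots to fill, someone must work at least ⌈8/5⌉ = 2 shifts, so k ≥ 2.
k = 2 works: Feb 16→Vasquez, Feb 17→Jensen, Feb 18→Dubois, Feb 19→Dubois, Feb 20→Vasquez, Feb 21→Jensen, Feb 22→Ibarra, Feb 23→Ferraro.
Loads: Vasquez 2, Ibarra 1, Jensen 2, Dubois 2, Ferraro 1 — all ≤ 2.

2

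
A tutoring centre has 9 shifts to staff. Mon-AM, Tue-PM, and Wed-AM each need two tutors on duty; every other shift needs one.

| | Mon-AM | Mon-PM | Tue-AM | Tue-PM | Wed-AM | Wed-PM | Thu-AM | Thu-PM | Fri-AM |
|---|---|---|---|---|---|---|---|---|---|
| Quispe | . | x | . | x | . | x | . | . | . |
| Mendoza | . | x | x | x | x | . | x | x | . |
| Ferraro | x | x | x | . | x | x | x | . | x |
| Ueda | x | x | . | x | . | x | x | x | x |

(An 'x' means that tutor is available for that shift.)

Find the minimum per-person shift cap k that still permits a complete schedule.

3

With 4 tutors and 12 worker-slots to fill, someone must work at least ⌈12/4⌉ = 3 shifts, so k ≥ 3.
k = 3 works: Mon-AM→Ferraro+Ueda, Mon-PM→Quispe, Tue-AM→Mendoza, Tue-PM→Quispe+Ueda, Wed-AM→Mendoza+Ferraro, Wed-PM→Quispe, Thu-AM→Ueda, Thu-PM→Mendoza, Fri-AM→Ferraro.
Loads: Quispe 3, Mendoza 3, Ferraro 3, Ueda 3 — all ≤ 3.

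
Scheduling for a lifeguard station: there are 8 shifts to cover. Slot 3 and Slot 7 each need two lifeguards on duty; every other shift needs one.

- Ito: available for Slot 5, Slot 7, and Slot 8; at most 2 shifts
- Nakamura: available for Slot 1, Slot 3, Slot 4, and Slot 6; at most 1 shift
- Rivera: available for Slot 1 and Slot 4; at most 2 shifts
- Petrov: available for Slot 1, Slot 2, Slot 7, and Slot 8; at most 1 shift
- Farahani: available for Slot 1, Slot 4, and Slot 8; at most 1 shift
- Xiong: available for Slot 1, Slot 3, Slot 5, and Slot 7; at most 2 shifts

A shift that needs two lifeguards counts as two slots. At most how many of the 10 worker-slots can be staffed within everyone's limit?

Total capacity across all lifeguards is 2+1+2+1+1+2 = 9, and 10 slots are needed, so at most 9 can be filled.
An assignment achieving 9: Slot 1→Rivera, Slot 2→Petrov, Slot 3→Xiong, Slot 4→Rivera, Slot 5→Ito, Slot 6→Nakamura, Slot 7→Ito+Xiong, Slot 8→Farahani.
Loads: Ito 2/2, Nakamura 1/1, Rivera 2/2, Petrov 1/1, Farahani 1/1, Xiong 2/2.

9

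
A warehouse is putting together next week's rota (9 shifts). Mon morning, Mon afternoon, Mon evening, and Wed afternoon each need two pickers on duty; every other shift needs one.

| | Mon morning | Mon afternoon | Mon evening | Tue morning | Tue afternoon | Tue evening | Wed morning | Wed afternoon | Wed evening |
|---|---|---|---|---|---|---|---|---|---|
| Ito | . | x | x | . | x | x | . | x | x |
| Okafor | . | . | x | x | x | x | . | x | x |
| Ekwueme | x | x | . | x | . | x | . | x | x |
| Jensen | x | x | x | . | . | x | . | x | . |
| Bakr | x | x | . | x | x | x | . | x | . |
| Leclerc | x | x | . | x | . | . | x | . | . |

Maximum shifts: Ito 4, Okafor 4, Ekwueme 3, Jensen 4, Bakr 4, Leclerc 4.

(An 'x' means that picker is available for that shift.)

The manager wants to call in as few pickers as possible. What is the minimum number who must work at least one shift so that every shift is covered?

4

13 slots to fill and no one can take more than 4, so at least ⌈13/4⌉ = 4 pickers are needed.
Ito, Okafor, Ekwueme, and Leclerc alone can cover everything: Mon morning→Ekwueme+Leclerc, Mon afternoon→Ito+Ekwueme, Mon evening→Ito+Okafor, Tue morning→Okafor, Tue afternoon→Ito, Tue evening→Ito, Wed morning→Leclerc, Wed afternoon→Okafor+Ekwueme, Wed evening→Okafor.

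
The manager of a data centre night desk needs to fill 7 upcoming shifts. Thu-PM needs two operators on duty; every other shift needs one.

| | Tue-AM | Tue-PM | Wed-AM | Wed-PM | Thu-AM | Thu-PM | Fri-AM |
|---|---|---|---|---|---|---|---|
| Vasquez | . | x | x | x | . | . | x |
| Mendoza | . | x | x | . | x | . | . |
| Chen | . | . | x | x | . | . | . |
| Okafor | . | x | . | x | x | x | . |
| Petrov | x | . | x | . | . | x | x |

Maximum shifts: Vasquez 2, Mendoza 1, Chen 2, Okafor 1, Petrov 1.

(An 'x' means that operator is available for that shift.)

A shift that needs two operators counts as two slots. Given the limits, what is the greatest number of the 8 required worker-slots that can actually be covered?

7

Total capacity across all operators is 2+1+2+1+1 = 7, and 8 slots are needed, so at most 7 can be filled.
An assignment achieving 7: Tue-AM→Petrov, Tue-PM→Vasquez, Wed-AM→Chen, Wed-PM→Chen, Thu-AM→Mendoza, Thu-PM→Okafor, Fri-AM→Vasquez.
Loads: Vasquez 2/2, Mendoza 1/1, Chen 2/2, Okafor 1/1, Petrov 1/1.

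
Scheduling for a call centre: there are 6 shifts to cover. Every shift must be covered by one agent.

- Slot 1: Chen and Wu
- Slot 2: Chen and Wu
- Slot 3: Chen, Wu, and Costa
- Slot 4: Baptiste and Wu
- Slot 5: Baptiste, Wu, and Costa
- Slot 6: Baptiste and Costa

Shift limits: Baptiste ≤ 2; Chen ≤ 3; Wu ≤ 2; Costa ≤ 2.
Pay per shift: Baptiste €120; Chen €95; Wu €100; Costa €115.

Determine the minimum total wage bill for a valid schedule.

€600

Picking the cheapest available agent for each shift independently would cost €600, and that bound is achievable.
An optimal schedule: Slot 1→Chen, Slot 2→Chen, Slot 3→Chen, Slot 4→Wu, Slot 5→Wu, Slot 6→Costa.
Total: 95 + 95 + 95 + 100 + 100 + 115 = €600.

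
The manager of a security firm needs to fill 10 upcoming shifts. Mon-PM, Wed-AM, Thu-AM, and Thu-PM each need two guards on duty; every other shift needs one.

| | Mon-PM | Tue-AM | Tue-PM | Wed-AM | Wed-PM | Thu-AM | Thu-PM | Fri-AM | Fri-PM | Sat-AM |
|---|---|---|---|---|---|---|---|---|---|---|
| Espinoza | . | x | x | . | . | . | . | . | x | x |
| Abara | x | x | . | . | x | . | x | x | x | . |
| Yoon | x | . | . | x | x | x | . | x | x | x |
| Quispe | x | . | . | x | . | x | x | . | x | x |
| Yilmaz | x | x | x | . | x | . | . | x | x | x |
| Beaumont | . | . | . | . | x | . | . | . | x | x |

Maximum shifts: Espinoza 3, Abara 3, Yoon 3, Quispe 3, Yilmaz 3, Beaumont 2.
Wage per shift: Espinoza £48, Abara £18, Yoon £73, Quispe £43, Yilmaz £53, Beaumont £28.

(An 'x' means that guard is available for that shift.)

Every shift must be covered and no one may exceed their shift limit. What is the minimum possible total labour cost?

Wed-AM can only be covered by Yoon and Quispe, so that assignment is forced.
Thu-AM can only be covered by Yoon and Quispe, so that assignment is forced.
Thu-PM can only be covered by Abara and Quispe, so that assignment is forced.
Picking the cheapest available guard for each shift independently would cost £502, but that ignores the shift limits.
An optimal schedule: Mon-PM→Abara+Yilmaz, Tue-AM→Espinoza, Tue-PM→Espinoza, Wed-AM→Quispe+Yoon, Wed-PM→Beaumont, Thu-AM→Quispe+Yoon, Thu-PM→Abara+Quispe, Fri-AM→Abara, Fri-PM→Espinoza, Sat-AM→Beaumont.
Total: 18 + 53 + 48 + 48 + 43 + 73 + 28 + 43 + 73 + 18 + 43 + 18 + 48 + 28 = £582.

£582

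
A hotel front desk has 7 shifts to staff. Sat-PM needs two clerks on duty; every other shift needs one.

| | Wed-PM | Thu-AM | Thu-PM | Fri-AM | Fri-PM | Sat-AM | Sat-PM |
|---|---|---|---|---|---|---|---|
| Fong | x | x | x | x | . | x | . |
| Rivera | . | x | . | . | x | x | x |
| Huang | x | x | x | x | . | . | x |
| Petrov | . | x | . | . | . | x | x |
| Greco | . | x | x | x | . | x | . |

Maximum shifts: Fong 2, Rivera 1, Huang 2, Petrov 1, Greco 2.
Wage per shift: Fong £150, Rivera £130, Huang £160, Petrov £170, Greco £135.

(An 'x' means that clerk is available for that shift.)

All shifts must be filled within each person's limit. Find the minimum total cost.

£1190

Fri-PM can only be covered by Rivera, so that assignment is forced.
Picking the cheapest available clerk for each shift independently would cost £1100, but that ignores the shift limits.
An optimal schedule: Wed-PM→Fong, Thu-AM→Greco, Thu-PM→Fong, Fri-AM→Huang, Fri-PM→Rivera, Sat-AM→Greco, Sat-PM→Huang+Petrov.
Total: 150 + 135 + 150 + 160 + 130 + 135 + 160 + 170 = £1190.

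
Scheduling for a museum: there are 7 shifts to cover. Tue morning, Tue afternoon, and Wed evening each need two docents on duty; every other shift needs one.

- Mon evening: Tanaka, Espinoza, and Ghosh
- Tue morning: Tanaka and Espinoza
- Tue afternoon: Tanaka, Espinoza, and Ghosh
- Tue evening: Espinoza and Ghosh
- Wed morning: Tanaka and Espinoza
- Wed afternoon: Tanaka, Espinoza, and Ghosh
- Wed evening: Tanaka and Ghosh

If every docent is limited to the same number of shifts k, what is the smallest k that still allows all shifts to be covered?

With 3 docents and 10 worker-slots to fill, someone must work at least ⌈10/3⌉ = 4 shifts, so k ≥ 4.
k = 4 works: Mon evening→Tanaka, Tue morning→Tanaka+Espinoza, Tue afternoon→Espinoza+Ghosh, Tue evening→Espinoza, Wed morning→Tanaka, Wed afternoon→Espinoza, Wed evening→Tanaka+Ghosh.
Loads: Tanaka 4, Espinoza 4, Ghosh 2 — all ≤ 4.

4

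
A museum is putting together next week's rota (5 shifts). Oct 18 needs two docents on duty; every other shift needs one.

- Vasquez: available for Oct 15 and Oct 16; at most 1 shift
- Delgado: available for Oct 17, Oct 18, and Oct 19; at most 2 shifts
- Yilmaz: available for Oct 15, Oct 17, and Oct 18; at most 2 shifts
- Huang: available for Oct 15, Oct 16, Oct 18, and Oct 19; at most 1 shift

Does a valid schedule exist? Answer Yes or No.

One valid schedule: Oct 15→Yilmaz, Oct 16→Vasquez, Oct 17→Delgado, Oct 18→Yilmaz+Huang, Oct 19→Delgado.
Loads: Vasquez 1/1, Delgado 2/2, Yilmaz 2/2, Huang 1/1 — all within limits.

Yes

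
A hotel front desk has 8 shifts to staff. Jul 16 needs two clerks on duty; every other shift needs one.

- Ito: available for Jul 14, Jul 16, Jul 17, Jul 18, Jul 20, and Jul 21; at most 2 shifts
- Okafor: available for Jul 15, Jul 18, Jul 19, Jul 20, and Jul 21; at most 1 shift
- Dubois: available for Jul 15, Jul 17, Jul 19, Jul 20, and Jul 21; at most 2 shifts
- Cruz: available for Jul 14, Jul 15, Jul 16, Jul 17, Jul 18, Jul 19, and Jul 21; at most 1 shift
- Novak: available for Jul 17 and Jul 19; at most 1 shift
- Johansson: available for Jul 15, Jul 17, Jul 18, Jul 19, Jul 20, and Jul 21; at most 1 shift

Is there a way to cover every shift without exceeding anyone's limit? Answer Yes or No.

No

Total capacity is 2+1+2+1+1+1 = 8 but 9 worker-slots are needed — infeasible.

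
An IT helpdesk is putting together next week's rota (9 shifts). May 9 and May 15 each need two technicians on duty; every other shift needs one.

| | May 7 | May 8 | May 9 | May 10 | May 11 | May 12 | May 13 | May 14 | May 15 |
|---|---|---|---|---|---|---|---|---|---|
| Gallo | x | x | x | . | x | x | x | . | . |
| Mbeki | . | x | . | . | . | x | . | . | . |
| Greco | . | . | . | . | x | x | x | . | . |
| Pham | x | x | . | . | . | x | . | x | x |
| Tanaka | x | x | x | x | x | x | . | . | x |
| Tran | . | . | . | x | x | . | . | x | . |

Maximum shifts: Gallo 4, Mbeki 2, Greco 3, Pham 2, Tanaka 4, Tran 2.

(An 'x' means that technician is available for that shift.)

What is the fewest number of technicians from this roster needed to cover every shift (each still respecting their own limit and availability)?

11 slots to fill and no one can take more than 4, so at least ⌈11/4⌉ = 3 technicians are needed.
No set of 3 technicians can cover every shift (each such set leaves at least one shift with no one available or exceeds a cap).
Gallo, Mbeki, Pham, and Tanaka alone can cover everything: May 7→Gallo, May 8→Mbeki, May 9→Gallo+Tanaka, May 10→Tanaka, May 11→Gallo, May 12→Mbeki, May 13→Gallo, May 14→Pham, May 15→Pham+Tanaka.

4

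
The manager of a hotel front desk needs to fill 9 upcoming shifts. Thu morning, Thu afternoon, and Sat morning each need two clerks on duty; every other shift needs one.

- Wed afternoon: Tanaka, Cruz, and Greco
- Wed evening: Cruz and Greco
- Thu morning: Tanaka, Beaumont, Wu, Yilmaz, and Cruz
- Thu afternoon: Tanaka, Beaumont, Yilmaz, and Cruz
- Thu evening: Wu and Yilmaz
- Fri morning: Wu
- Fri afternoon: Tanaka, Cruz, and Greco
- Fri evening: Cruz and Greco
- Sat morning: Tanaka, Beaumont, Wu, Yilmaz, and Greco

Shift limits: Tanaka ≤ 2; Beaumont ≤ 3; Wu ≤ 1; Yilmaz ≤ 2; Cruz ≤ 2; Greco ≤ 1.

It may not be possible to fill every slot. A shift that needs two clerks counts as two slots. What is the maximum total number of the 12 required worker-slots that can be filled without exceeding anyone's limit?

Total capacity across all clerks is 2+3+1+2+2+1 = 11, and 12 slots are needed, so at most 11 can be filled.
An assignment achieving 11: Wed afternoon→Tanaka, Wed evening→Cruz, Thu morning→Beaumont, Thu afternoon→Beaumont+Yilmaz, Thu evening→Yilmaz, Fri morning→Wu, Fri afternoon→Tanaka, Fri evening→Cruz, Sat morning→Beaumont+Greco.
Loads: Tanaka 2/2, Beaumont 3/3, Wu 1/1, Yilmaz 2/2, Cruz 2/2, Greco 1/1.

11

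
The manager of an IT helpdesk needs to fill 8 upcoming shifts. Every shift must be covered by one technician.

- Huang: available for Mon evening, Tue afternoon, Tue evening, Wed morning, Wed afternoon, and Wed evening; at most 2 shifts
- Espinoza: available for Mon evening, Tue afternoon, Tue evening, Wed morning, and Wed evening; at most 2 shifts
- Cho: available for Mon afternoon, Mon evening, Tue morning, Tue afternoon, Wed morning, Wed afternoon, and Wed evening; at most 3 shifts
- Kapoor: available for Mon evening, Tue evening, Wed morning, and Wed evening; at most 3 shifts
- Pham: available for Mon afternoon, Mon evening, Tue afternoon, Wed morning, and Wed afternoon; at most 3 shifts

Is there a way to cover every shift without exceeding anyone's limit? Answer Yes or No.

Tue morning can only be covered by Cho, so that assignment is forced.
One valid schedule: Mon afternoon→Cho, Mon evening→Cho, Tue morning→Cho, Tue afternoon→Espinoza, Tue evening→Huang, Wed morning→Kapoor, Wed afternoon→Huang, Wed evening→Espinoza.
Loads: Huang 2/2, Espinoza 2/2, Cho 3/3, Kapoor 1/3, Pham 0/3 — all within limits.

Yes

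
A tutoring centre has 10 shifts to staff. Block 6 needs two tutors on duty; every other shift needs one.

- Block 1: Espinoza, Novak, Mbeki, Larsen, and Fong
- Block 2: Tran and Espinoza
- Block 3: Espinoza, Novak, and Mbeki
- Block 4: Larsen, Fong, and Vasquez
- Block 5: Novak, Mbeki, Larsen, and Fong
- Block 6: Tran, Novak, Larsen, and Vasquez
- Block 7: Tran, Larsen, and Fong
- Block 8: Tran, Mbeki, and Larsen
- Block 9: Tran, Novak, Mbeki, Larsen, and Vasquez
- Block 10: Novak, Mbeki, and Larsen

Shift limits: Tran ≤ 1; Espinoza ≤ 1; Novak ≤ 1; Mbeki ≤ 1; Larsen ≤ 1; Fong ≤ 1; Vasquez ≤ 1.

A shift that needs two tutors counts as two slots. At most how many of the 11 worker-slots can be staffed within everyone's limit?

7

Total capacity across all tutors is 1+1+1+1+1+1+1 = 7, and 11 slots are needed, so at most 7 can be filled.
An assignment achieving 7: Block 2→Tran, Block 3→Espinoza, Block 4→Larsen, Block 6→Vasquez, Block 7→Fong, Block 8→Mbeki, Block 10→Novak.
Loads: Tran 1/1, Espinoza 1/1, Novak 1/1, Mbeki 1/1, Larsen 1/1, Fong 1/1, Vasquez 1/1.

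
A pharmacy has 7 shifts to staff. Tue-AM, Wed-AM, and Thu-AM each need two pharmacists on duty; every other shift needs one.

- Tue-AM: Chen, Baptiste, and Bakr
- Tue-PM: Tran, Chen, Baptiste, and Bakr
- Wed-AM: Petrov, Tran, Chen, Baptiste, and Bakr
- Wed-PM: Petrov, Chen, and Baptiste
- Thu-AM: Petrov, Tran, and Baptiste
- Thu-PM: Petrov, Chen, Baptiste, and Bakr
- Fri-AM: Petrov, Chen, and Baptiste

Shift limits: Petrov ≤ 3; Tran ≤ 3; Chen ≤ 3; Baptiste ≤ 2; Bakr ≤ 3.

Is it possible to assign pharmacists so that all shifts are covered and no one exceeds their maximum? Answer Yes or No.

One valid schedule: Tue-AM→Chen+Baptiste, Tue-PM→Tran, Wed-AM→Tran+Chen, Wed-PM→Petrov, Thu-AM→Petrov+Tran, Thu-PM→Chen, Fri-AM→Petrov.
Loads: Petrov 3/3, Tran 3/3, Chen 3/3, Baptiste 1/2, Bakr 0/3 — all within limits.

Yes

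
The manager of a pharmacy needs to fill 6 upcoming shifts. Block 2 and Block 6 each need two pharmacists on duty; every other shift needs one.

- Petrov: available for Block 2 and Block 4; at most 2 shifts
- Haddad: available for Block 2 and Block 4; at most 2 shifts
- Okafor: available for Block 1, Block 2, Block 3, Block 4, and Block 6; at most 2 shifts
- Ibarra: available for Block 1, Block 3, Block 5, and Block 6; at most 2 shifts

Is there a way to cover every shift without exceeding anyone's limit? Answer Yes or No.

Total capacity is 8 and 8 slots are needed, so capacity alone doesn't rule it out.
Shifts {Block 1, Block 3, Block 5, Block 6} need 5 worker-slots in total, but the pharmacists available for any of those shifts (Okafor and Ibarra) can supply at most 4 among them. So no valid schedule exists.

No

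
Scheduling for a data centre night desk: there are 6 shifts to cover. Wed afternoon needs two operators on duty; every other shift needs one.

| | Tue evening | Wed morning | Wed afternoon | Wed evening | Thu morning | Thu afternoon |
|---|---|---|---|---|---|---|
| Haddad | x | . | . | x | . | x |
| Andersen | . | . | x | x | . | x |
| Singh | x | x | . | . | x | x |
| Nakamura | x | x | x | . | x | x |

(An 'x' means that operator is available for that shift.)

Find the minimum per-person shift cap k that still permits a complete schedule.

With 4 operators and 7 worker-slots to fill, someone must work at least ⌈7/4⌉ = 2 shifts, so k ≥ 2.
k = 2 works: Tue evening→Haddad, Wed morning→Singh, Wed afternoon→Andersen+Nakamura, Wed evening→Haddad, Thu morning→Singh, Thu afternoon→Andersen.
Loads: Haddad 2, Andersen 2, Singh 2, Nakamura 1 — all ≤ 2.

2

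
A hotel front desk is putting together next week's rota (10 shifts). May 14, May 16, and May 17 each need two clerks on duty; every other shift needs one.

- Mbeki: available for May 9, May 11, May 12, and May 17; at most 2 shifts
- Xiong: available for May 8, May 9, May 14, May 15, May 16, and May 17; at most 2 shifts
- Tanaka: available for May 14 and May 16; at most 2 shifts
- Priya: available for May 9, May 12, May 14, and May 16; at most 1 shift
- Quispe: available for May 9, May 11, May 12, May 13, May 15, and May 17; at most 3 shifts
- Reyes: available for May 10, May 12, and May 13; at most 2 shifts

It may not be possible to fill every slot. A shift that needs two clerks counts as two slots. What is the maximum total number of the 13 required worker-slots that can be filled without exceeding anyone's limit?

12

Total capacity across all clerks is 2+2+2+1+3+2 = 12, and 13 slots are needed, so at most 12 can be filled.
An assignment achieving 12: May 8→Xiong, May 9→Quispe, May 10→Reyes, May 11→Mbeki, May 12→Reyes, May 13→Quispe, May 14→Tanaka+Priya, May 15→Xiong, May 16→Tanaka, May 17→Mbeki+Quispe.
Loads: Mbeki 2/2, Xiong 2/2, Tanaka 2/2, Priya 1/1, Quispe 3/3, Reyes 2/2.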